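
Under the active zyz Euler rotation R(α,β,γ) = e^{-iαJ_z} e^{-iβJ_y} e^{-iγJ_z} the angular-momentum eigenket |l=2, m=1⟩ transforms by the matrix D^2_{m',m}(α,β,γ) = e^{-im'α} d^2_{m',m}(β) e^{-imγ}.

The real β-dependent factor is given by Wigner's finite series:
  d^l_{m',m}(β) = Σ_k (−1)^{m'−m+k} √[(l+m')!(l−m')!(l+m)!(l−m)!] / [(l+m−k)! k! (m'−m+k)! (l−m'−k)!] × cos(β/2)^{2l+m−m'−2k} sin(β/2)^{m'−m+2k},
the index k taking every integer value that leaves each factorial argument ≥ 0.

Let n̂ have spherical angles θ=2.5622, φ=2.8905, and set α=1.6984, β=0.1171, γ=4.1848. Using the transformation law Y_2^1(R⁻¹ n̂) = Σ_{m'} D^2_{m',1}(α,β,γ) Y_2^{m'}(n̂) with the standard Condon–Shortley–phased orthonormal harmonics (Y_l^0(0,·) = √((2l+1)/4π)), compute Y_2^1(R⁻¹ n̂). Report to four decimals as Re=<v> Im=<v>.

Need the full column D^2_{m',1} for m'=−2..2 at α=1.6984, β=0.1171, γ=4.1848.
cos(β/2)=0.998286, sin(β/2)=0.058517
d^2_{-2,1}: single k=3 term ⇒ +0.000400;  D = +0.000282-0.000284i
d^2_{-1,1}: k∈[2..3] ⇒ +0.010237 -0.000012 = +0.010226;  D = -0.008108-0.006231i
d^2_{0,1}: k∈[1..2] ⇒ +0.142600 -0.000490 = +0.142110;  D = -0.071546+0.122786i
d^2_{1,1}: k∈[0..1] ⇒ +0.993163 -0.010237 = +0.982926;  D = +0.905340+0.382756i
d^2_{2,1}: single k=0 term ⇒ -0.116433;  D = -0.031323+0.112140i
Y_2^{m'}(θ=2.5622,φ=2.8905) and Σ D·Y over m':
  (+0.0003-0.0003i)·(+0.1015+0.0557i)  (-0.0081-0.0062i)·(+0.3429+0.0879i)  (-0.0715+0.1228i)·(+0.3471+0.0000i)  (+0.9053+0.3828i)·(-0.3429+0.0879i)  (-0.0313+0.1121i)·(+0.1015-0.0557i)
Y_2^1(R⁻¹ n̂) = -0.368010+0.001281i

Re=-0.3680 Im=0.0013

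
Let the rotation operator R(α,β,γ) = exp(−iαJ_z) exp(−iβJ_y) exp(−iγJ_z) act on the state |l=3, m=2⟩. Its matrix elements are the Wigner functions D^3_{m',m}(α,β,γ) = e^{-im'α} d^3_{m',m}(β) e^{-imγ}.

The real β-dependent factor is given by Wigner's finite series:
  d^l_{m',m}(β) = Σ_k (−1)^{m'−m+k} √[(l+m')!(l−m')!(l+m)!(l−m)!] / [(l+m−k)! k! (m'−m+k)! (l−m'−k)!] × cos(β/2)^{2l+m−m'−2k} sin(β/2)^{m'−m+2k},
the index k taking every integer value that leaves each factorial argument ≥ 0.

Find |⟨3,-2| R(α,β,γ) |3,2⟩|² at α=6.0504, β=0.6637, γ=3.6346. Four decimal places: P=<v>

Split into d^3_{-2,2}(β=0.6637) × two z-phases.
With c≡cos(β/2)=0.945441 and s≡sin(β/2)=0.325793, N=[1·120·120·1]^{1/2}=120.000000
k: max(0,(2)−(-2))=4 … min(3+(2),3−(-2))=5
  k=4: (−1)^0·120.0000/(24)·0.9454^2·0.3258^4 = +0.050351
  k=5: (−1)^1·120.0000/(120)·0.9454^0·0.3258^6 = -0.001196
d^3_{-2,2}(0.6637) = +0.050351 -0.001196 = +0.049155
|D^3_{-2,2}|² = |d^3_{-2,2}(β)|² = (+0.049155)² = 0.002416 (the z-rotation phases have unit modulus)

P=0.0024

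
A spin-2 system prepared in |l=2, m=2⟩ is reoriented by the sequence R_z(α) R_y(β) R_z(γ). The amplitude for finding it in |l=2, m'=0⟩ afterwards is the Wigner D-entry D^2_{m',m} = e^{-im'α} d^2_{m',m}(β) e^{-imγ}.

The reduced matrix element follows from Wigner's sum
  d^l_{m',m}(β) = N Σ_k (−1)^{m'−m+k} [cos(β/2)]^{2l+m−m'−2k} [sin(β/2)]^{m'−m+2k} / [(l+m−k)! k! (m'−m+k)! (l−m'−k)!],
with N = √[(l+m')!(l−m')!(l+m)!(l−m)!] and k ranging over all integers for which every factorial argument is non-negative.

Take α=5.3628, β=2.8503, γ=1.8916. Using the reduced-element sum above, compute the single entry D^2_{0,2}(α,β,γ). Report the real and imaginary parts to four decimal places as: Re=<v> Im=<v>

D^2_{0,2}(5.3628,2.8503,1.8916) = e^{-i·0·5.3628}·d^2_{0,2}(2.8503)·e^{-i·2·1.8916}. Compute d first:
c=cos(2.8503/2)=0.145132, s=sin(2.8503/2)=0.989412; N=√[2·2·24·1]=9.797959
Admissible k: 2..2 (factorial args all ≥0)
  k=2: (−1)^0·9.7980/(4)·0.1451^2·0.9894^2 = +0.050508
d^2_{0,2}(2.8503) = +0.050508
Phases: e^{-i·(0)·5.3628}=+1.000000+0.000000i, e^{-i·(2)·1.8916}=-0.801135+0.598484i ⇒ D=-0.040463+0.030228i

Re=-0.0405 Im=0.0302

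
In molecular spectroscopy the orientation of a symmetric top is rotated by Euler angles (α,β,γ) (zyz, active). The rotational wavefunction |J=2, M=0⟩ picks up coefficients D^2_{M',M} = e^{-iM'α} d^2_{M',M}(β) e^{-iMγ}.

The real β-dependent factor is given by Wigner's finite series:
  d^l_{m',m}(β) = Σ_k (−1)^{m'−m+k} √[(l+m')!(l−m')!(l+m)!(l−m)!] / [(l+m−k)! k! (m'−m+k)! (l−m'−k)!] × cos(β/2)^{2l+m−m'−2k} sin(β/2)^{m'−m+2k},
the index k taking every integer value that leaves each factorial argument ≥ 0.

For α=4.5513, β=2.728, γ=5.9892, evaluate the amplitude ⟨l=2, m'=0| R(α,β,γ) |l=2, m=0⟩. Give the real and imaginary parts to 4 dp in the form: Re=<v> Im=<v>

Split into d^2_{0,0}(β=2.728) × two z-phases.
c=cos(2.728/2)=0.205326, s=sin(2.728/2)=0.978694; N=√[2·2·2·2]=4.000000
Admissible k: 0..2 (factorial args all ≥0)
  k=0: (−1)^0·4.0000/(4)·0.2053^4·0.9787^0 = +0.001777
  k=1: (−1)^1·4.0000/(1)·0.2053^2·0.9787^2 = -0.161525
  k=2: (−1)^2·4.0000/(4)·0.2053^0·0.9787^4 = +0.917460
d^2_{0,0}(2.728) = +0.001777 -0.161525 +0.917460 = +0.757713
D = (+1.000000+0.000000i)·(+0.757713)·(+1.000000+0.000000i) = +0.757713+0.000000i

Re=0.7577 Im=0.0000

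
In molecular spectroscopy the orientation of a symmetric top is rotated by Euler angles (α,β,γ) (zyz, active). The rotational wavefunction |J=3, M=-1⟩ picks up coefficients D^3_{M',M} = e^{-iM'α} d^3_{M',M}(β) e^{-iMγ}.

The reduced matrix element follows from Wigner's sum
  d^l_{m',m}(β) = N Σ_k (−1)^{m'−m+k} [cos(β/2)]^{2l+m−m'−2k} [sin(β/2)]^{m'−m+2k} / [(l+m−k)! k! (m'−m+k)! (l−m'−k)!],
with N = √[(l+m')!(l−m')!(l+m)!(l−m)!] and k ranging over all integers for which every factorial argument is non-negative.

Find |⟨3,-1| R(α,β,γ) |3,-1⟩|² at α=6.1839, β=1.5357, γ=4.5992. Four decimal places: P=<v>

D^3_{-1,-1}(6.1839,1.5357,4.5992) = e^{-i·-1·6.1839}·d^3_{-1,-1}(1.5357)·e^{-i·-1·4.5992}. Compute d first:
With c≡cos(β/2)=0.719406 and s≡sin(β/2)=0.694590, N=[2·24·2·24]^{1/2}=48.000000
k∈{0,1,2} keeps every argument non-negative
  k=0: (−1)^0·48.0000/(48)·0.7194^6·0.6946^0 = +0.138626
  k=1: (−1)^1·48.0000/(6)·0.7194^4·0.6946^2 = -1.033815
  k=2: (−1)^2·48.0000/(8)·0.7194^2·0.6946^4 = +0.722792
d^3_{-1,-1}(1.5357) = +0.138626 -1.033815 +0.722792 = -0.172397
|D^3_{-1,-1}|² = |d^3_{-1,-1}(β)|² = (-0.172397)² = 0.029721 (the z-rotation phases have unit modulus)

P=0.0297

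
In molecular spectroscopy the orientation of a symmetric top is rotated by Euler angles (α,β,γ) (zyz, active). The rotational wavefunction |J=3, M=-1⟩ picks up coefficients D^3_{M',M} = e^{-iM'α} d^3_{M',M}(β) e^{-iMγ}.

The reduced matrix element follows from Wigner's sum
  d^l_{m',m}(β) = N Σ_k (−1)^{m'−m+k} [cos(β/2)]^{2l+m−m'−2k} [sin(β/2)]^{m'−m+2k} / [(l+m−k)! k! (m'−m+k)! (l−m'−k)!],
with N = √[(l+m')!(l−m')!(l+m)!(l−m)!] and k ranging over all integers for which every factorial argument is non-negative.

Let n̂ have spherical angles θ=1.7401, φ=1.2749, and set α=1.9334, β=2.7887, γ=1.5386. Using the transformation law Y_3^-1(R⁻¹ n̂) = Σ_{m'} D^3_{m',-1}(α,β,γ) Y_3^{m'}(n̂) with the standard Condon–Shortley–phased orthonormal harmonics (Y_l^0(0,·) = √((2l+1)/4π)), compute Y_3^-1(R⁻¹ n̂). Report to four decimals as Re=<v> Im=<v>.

Need the full column D^3_{m',-1} for m'=−3..3 at α=1.9334, β=2.7887, γ=1.5386.
cos(β/2)=0.175532, sin(β/2)=0.984474
d^3_{-3,-1}: single k=2 term ⇒ +0.003564;  D = +0.001756+0.003101i
d^3_{-2,-1}: k∈[1..2] ⇒ +0.000519 -0.032637 = -0.032118;  D = -0.020519+0.024710i
d^3_{-1,-1}: k∈[0..2] ⇒ +0.000029 -0.007361 +0.173653 = +0.166321;  D = -0.157325-0.053959i
d^3_{0,-1}: k∈[0..2] ⇒ -0.000568 +0.053628 -0.562300 = -0.509240;  D = -0.016393-0.508976i
d^3_{1,-1}: k∈[0..2] ⇒ +0.005521 -0.231537 +0.910384 = +0.684368;  D = +0.631722-0.263224i
d^3_{2,-1}: k∈[0..1] ⇒ -0.032637 +0.513307 = +0.480670;  D = -0.330238-0.349266i
d^3_{3,-1}: single k=0 term ⇒ +0.112092;  D = -0.048836+0.100895i
Y_3^{m'}(θ=1.7401,φ=1.2749) and Σ D·Y over m':
  (+0.0018+0.0031i)·(-0.3099+0.2522i)  (-0.0205+0.0247i)·(+0.1389+0.0933i)  (-0.1573-0.0540i)·(-0.0797+0.2615i)  (-0.0164-0.5090i)·(+0.1797+0.0000i)  (+0.6317-0.2632i)·(+0.0797+0.2615i)  (-0.3302-0.3493i)·(+0.1389-0.0933i)  (-0.0488+0.1009i)·(+0.3099+0.2522i)
Y_3^-1(R⁻¹ n̂) = +0.017356+0.018162i

Re=0.0174 Im=0.0182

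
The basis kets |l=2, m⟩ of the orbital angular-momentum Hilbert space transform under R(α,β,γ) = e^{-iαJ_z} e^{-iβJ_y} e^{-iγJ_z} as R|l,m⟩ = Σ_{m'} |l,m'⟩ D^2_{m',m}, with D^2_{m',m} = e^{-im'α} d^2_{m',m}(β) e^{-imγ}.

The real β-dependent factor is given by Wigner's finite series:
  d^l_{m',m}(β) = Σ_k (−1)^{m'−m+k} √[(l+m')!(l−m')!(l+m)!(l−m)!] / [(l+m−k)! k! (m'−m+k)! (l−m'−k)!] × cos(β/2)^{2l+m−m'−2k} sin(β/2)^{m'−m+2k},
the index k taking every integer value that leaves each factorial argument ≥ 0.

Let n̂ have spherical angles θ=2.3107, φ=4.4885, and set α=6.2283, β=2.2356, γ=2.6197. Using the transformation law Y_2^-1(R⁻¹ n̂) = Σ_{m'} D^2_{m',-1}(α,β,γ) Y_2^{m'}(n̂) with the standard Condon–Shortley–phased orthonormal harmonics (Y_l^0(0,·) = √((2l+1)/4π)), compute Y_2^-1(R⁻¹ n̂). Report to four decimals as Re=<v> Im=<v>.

Need the full column D^2_{m',-1} for m'=−2..2 at α=6.2283, β=2.2356, γ=2.6197.
cos(β/2)=0.437662, sin(β/2)=0.899140
d^2_{-2,-1}: single k=1 term ⇒ +0.150755;  D = -0.121667+0.089019i
d^2_{-1,-1}: k∈[0..1] ⇒ +0.036691 -0.464572 = -0.427881;  D = +0.358660-0.233335i
d^2_{0,-1}: k∈[0..1] ⇒ -0.184637 +0.779284 = +0.594647;  D = -0.515486+0.296445i
d^2_{1,-1}: k∈[0..1] ⇒ +0.464572 -0.653595 = -0.189024;  D = +0.168783-0.085101i
d^2_{2,-1}: single k=0 term ⇒ -0.636283;  D = +0.583009-0.254866i
Y_2^{m'}(θ=2.3107,φ=4.4885) and Σ D·Y over m':
  (-0.1217+0.0890i)·(-0.1899-0.0912i)  (+0.3587-0.2333i)·(+0.0854-0.3751i)  (-0.5155+0.2964i)·(+0.1147+0.0000i)  (+0.1688-0.0851i)·(-0.0854-0.3751i)  (+0.5830-0.2549i)·(-0.1899+0.0912i)
Y_2^-1(R⁻¹ n̂) = -0.218598-0.080709i

Re=-0.2186 Im=-0.0807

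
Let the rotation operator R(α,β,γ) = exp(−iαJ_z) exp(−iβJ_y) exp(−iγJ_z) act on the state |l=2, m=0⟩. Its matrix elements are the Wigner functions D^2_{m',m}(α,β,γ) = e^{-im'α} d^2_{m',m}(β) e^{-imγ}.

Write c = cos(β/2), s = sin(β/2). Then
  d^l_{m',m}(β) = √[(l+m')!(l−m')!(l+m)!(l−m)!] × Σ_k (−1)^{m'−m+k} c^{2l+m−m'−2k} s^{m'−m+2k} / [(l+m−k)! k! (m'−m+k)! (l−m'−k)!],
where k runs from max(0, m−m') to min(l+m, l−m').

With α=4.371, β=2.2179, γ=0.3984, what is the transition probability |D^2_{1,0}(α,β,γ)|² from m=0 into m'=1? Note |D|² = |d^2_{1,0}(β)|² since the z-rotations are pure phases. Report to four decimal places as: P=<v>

Split into d^2_{1,0}(β=2.2179) × two z-phases.
With c≡cos(β/2)=0.445602 and s≡sin(β/2)=0.895231, N=[6·1·2·2]^{1/2}=4.898979
The bounds max(0,m−m')=0 and min(l+m,l−m')=1 give 2 terms
  k=0: (−1)^1·4.8990/(2)·0.4456^3·0.8952^1 = -0.194022
  k=1: (−1)^2·4.8990/(2)·0.4456^1·0.8952^3 = +0.783120
d^2_{1,0}(2.2179) = -0.194022 +0.783120 = +0.589098
|D^2_{1,0}|² = |d^2_{1,0}(β)|² = (+0.589098)² = 0.347036 (the z-rotation phases have unit modulus)

P=0.3470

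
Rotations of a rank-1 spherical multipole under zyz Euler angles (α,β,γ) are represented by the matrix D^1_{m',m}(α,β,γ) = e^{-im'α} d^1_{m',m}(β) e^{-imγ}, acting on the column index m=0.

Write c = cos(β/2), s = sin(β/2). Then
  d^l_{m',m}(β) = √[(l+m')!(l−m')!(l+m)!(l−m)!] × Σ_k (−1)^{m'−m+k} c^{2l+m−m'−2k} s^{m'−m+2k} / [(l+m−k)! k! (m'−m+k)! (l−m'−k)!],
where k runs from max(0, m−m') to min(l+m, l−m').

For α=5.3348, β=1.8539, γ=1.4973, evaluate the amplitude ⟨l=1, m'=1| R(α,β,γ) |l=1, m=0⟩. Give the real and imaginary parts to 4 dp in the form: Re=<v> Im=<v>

First d^1_{1,0}(β=1.8539), then the phase factors e^{-i(1)α} and e^{-i(0)γ}:
With c≡cos(β/2)=0.600276 and s≡sin(β/2)=0.799793, N=[2·1·1·1]^{1/2}=1.414214
Admissible k: 0..0 (factorial args all ≥0)
  k=0: (−1)^1·1.4142/(1)·0.6003^1·0.7998^1 = -0.678959
d^1_{1,0}(1.8539) = -0.678959
Phases: e^{-i·(1)·5.3348}=+0.582996+0.812475i, e^{-i·(0)·1.4973}=+1.000000+0.000000i ⇒ D=-0.395830-0.551637i

Re=-0.3958 Im=-0.5516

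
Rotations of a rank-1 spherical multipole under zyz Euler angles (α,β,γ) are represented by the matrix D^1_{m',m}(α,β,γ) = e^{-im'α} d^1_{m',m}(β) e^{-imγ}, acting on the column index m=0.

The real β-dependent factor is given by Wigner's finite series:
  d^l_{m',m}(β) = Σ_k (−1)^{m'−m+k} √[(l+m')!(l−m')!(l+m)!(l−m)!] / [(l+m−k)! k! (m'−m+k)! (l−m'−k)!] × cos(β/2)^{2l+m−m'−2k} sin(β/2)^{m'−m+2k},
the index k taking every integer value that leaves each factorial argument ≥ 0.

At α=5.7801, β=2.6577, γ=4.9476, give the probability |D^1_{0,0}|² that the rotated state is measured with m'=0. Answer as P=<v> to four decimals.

P=0.7836

Split into d^1_{0,0}(β=2.6577) × two z-phases.
c=cos(2.6577/2)=0.239593, s=sin(2.6577/2)=0.970873; N=√[1·1·1·1]=1.000000
The bounds max(0,m−m')=0 and min(l+m,l−m')=1 give 2 terms
  k=0: (−1)^0·1.0000/(1)·0.2396^2·0.9709^0 = +0.057405
  k=1: (−1)^1·1.0000/(1)·0.2396^0·0.9709^2 = -0.942595
d^1_{0,0}(2.6577) = +0.057405 -0.942595 = -0.885191
|D^1_{0,0}|² = |d^1_{0,0}(β)|² = (-0.885191)² = 0.783563 (the z-rotation phases have unit modulus)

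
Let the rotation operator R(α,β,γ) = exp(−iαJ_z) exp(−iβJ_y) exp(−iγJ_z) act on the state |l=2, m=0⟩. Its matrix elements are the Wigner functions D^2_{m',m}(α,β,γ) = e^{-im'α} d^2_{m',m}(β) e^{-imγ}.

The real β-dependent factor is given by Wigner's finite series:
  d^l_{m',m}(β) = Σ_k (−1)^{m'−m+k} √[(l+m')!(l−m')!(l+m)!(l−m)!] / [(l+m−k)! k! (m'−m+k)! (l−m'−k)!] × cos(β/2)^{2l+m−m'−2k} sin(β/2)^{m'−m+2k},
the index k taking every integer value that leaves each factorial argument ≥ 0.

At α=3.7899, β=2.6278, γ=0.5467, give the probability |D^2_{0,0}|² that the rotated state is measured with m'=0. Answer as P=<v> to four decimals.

P=0.4066

D^2_{0,0}(3.7899,2.6278,0.5467) = e^{-i·0·3.7899}·d^2_{0,0}(2.6278)·e^{-i·0·0.5467}. Compute d first:
Half-angle: c=0.254080, s=0.967183. N=√(2·2·2·2)=4.000000
Admissible k: 0..2 (factorial args all ≥0)
  k=0: (−1)^0·4.0000/(4)·0.2541^4·0.9672^0 = +0.004168
  k=1: (−1)^1·4.0000/(1)·0.2541^2·0.9672^2 = -0.241556
  k=2: (−1)^2·4.0000/(4)·0.2541^0·0.9672^4 = +0.875054
d^2_{0,0}(2.6278) = +0.004168 -0.241556 +0.875054 = +0.637666
|D^2_{0,0}|² = |d^2_{0,0}(β)|² = (+0.637666)² = 0.406617 (the z-rotation phases have unit modulus)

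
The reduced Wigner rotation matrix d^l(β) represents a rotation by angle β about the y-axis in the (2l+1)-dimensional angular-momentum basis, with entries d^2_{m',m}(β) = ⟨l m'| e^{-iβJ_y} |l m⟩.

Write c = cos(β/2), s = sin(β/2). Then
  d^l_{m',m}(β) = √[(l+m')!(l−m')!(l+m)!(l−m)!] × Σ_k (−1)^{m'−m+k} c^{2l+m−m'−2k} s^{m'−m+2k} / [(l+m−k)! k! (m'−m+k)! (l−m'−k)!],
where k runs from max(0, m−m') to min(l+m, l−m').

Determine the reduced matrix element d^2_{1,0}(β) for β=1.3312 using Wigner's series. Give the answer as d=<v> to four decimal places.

d=-0.2823

d^2_{1,0}(β=1.3312) via Wigner's sum:
Half-angle: c=0.786546, s=0.617531. N=√(6·1·2·2)=4.898979
k: max(0,(0)−(1))=0 … min(2+(0),2−(1))=1
  k=0: (−1)^1·4.8990/(2)·0.7865^3·0.6175^1 = -0.736050
  k=1: (−1)^2·4.8990/(2)·0.7865^1·0.6175^3 = +0.453708
d^2_{1,0}(1.3312) = -0.736050 +0.453708 = -0.282342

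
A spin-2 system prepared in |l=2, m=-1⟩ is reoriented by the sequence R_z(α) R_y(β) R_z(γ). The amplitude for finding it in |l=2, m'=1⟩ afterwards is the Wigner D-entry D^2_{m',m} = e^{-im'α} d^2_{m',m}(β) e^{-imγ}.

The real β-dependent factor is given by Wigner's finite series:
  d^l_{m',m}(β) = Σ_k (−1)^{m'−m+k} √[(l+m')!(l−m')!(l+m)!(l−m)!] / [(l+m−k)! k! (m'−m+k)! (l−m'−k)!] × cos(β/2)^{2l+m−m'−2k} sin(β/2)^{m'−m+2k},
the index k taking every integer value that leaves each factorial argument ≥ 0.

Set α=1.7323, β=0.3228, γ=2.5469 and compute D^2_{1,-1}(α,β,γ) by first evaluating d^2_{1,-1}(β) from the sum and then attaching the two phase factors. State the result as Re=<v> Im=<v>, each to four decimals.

Split into d^2_{1,-1}(β=0.3228) × two z-phases.
Half-angle: c=0.987003, s=0.160700. N=√(6·1·1·6)=6.000000
The bounds max(0,m−m')=0 and min(l+m,l−m')=1 give 2 terms
  k=0: (−1)^2·6.0000/(2)·0.9870^2·0.1607^2 = +0.075473
  k=1: (−1)^3·6.0000/(6)·0.9870^0·0.1607^4 = -0.000667
d^2_{1,-1}(0.3228) = +0.075473 -0.000667 = +0.074806
Phases: e^{-i·(1)·1.7323}=-0.160802-0.986987i, e^{-i·(-1)·2.5469}=-0.828321+0.560254i ⇒ D=+0.051329+0.054418i

Re=0.0513 Im=0.0544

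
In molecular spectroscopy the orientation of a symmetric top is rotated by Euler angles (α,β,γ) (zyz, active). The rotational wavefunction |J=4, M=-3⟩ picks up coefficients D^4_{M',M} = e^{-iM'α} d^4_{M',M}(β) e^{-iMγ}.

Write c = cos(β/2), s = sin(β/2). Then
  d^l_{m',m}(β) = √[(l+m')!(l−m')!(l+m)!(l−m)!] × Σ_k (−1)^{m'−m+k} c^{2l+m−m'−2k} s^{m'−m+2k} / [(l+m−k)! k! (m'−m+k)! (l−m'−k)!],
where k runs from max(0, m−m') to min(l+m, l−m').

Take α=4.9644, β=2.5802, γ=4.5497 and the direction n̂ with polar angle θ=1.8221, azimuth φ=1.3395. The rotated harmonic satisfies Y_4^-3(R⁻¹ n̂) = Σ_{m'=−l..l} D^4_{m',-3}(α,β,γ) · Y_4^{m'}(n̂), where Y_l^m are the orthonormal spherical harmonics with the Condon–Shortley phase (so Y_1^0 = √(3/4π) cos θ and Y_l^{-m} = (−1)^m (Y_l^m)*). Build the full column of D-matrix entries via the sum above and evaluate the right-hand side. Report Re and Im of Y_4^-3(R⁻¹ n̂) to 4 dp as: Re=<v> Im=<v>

Re=-0.2619 Im=0.1004

Need the full column D^4_{m',-3} for m'=−4..4 at α=4.9644, β=2.5802, γ=4.5497.
cos(β/2)=0.277025, sin(β/2)=0.960863
d^4_{-4,-3}: single k=1 term ⇒ +0.000340;  D = -0.000169+0.000295i
d^4_{-3,-3}: k∈[0..1] ⇒ +0.000035 -0.002921 = -0.002886;  D = +0.002783+0.000764i
d^4_{-2,-3}: k∈[0..1] ⇒ -0.000450 +0.016247 = +0.015796;  D = +0.000252-0.015794i
d^4_{-1,-3}: k∈[0..1] ⇒ +0.003312 -0.066411 = -0.063099;  D = -0.061349+0.014757i
d^4_{0,-3}: k∈[0..1] ⇒ -0.017125 +0.206028 = +0.188903;  D = +0.088580+0.166847i
d^4_{1,-3}: k∈[0..1] ⇒ +0.066411 -0.479375 = -0.412965;  D = +0.304940-0.278481i
d^4_{2,-3}: k∈[0..1] ⇒ -0.195456 +0.783813 = +0.588357;  D = -0.492555-0.321797i
d^4_{3,-3}: k∈[0..1] ⇒ +0.422769 -0.726593 = -0.303823;  D = -0.097502+0.287753i
d^4_{4,-3}: single k=0 term ⇒ -0.592507;  D = -0.590855-0.044210i
Y_4^{m'}(θ=1.8221,φ=1.3395) and Σ D·Y over m':
  (-0.0002+0.0003i)·(+0.2344+0.3111i)  (+0.0028+0.0008i)·(+0.1809-0.2174i)  (+0.0003-0.0158i)·(+0.1593+0.0794i)  (-0.0613+0.0148i)·(+0.0671-0.2847i)  (+0.0886+0.1668i)·(+0.1353+0.0000i)  (+0.3049-0.2785i)·(-0.0671-0.2847i)  (-0.4926-0.3218i)·(+0.1593-0.0794i)  (-0.0975+0.2878i)·(-0.1809-0.2174i)  (-0.5909-0.0442i)·(+0.2344-0.3111i)
Y_4^-3(R⁻¹ n̂) = -0.261876+0.100405i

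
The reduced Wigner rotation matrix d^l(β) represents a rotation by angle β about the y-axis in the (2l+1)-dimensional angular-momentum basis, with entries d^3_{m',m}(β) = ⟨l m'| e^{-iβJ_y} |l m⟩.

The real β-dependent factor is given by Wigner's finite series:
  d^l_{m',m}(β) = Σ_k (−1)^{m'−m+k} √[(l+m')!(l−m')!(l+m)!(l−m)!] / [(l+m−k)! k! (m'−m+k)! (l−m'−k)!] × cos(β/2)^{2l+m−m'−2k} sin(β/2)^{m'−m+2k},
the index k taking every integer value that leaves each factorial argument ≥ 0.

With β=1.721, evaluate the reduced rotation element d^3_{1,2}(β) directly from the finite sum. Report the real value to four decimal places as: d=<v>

d^3_{1,2}(β=1.721) via Wigner's sum:
With c≡cos(β/2)=0.652058 and s≡sin(β/2)=0.758169, N=[24·2·120·1]^{1/2}=75.894664
The bounds max(0,m−m')=1 and min(l+m,l−m')=2 give 2 terms
  k=1: (−1)^0·75.8947/(24)·0.6521^5·0.7582^1 = +0.282617
  k=2: (−1)^1·75.8947/(12)·0.6521^3·0.7582^3 = -0.764165
d^3_{1,2}(1.721) = +0.282617 -0.764165 = -0.481548

d=-0.4815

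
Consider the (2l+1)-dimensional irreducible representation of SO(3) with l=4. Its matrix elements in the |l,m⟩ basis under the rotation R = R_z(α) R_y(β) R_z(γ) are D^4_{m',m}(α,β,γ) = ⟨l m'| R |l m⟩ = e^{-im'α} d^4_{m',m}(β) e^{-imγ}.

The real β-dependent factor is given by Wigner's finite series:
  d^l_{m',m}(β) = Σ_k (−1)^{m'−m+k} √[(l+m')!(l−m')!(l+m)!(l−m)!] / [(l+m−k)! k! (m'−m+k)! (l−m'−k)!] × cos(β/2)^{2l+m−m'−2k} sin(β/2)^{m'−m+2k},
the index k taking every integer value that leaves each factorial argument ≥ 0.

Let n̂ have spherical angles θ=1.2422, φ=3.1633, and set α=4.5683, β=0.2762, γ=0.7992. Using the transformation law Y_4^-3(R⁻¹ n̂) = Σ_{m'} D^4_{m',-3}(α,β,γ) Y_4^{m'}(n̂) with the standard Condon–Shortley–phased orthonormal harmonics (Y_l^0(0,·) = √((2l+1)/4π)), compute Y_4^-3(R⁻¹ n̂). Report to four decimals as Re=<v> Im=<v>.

Need the full column D^4_{m',-3} for m'=−4..4 at α=4.5683, β=0.2762, γ=0.7992.
cos(β/2)=0.990479, sin(β/2)=0.137661
d^4_{-4,-3}: single k=1 term ⇒ +0.364146;  D = -0.090249+0.352785i
d^4_{-3,-3}: k∈[0..1] ⇒ +0.926325 -0.125255 = +0.801070;  D = -0.739528-0.307916i
d^4_{-2,-3}: k∈[0..1] ⇒ -0.481720 +0.027916 = -0.453804;  D = -0.232782+0.389552i
d^4_{-1,-3}: k∈[0..1] ⇒ +0.142026 -0.004572 = +0.137453;  D = +0.106645+0.086720i
d^4_{0,-3}: k∈[0..1] ⇒ -0.029426 +0.000568 = -0.028857;  D = +0.021232-0.019543i
d^4_{1,-3}: k∈[0..1] ⇒ +0.004572 -0.000053 = +0.004519;  D = -0.002552-0.003730i
d^4_{2,-3}: k∈[0..1] ⇒ -0.000539 +0.000003 = -0.000536;  D = -0.000481+0.000236i
d^4_{3,-3}: k∈[0..1] ⇒ +0.000047 -0.000000 = +0.000047;  D = +0.000014+0.000044i
d^4_{4,-3}: single k=0 term ⇒ -0.000003;  D = +0.000003-0.000000i
Y_4^{m'}(θ=1.2422,φ=3.1633) and Σ D·Y over m':
  (-0.0902+0.3528i)·(+0.3538-0.0308i)  (-0.7395-0.3079i)·(-0.3418+0.0223i)  (-0.2328+0.3896i)·(-0.0811+0.0035i)  (+0.1066+0.0867i)·(+0.3281-0.0071i)  (+0.0212-0.0195i)·(+0.0270+0.0000i)  (-0.0026-0.0037i)·(-0.3281-0.0071i)  (-0.0005+0.0002i)·(-0.0811-0.0035i)  (+0.0000+0.0000i)·(+0.3418+0.0223i)  (+0.0000-0.0000i)·(+0.3538+0.0308i)
Y_4^-3(R⁻¹ n̂) = +0.293100+0.212336i

Re=0.2931 Im=0.2123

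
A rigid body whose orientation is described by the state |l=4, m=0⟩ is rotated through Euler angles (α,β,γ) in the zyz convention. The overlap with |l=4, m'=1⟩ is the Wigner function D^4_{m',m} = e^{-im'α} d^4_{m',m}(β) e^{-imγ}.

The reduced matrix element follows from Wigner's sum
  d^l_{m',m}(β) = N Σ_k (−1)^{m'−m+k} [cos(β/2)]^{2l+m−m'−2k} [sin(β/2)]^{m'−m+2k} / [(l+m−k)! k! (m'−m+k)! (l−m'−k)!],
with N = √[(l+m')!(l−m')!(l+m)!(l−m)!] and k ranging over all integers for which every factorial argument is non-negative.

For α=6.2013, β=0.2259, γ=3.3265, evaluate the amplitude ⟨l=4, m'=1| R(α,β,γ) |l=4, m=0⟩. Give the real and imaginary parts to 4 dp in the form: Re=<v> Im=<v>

Split into d^4_{1,0}(β=0.2259) × two z-phases.
c=cos(0.2259/2)=0.993628, s=sin(0.2259/2)=0.112710; N=√[120·6·24·24]=643.987578
The bounds max(0,m−m')=0 and min(l+m,l−m')=3 give 4 terms
  k=0: (−1)^1·643.9876/(144)·0.9936^7·0.1127^1 = -0.481997
  k=1: (−1)^2·643.9876/(24)·0.9936^5·0.1127^3 = +0.037211
  k=2: (−1)^3·643.9876/(24)·0.9936^3·0.1127^5 = -0.000479
  k=3: (−1)^4·643.9876/(144)·0.9936^1·0.1127^7 = +0.000001
d^4_{1,0}(0.2259) = -0.481997 +0.037211 -0.000479 +0.000001 = -0.445263
Attach z-rotation phases: D = e^{-i(1)(6.2013)}·(-0.445263)·e^{-i(0)(3.3265)} = -0.443771-0.036420i

Re=-0.4438 Im=-0.0364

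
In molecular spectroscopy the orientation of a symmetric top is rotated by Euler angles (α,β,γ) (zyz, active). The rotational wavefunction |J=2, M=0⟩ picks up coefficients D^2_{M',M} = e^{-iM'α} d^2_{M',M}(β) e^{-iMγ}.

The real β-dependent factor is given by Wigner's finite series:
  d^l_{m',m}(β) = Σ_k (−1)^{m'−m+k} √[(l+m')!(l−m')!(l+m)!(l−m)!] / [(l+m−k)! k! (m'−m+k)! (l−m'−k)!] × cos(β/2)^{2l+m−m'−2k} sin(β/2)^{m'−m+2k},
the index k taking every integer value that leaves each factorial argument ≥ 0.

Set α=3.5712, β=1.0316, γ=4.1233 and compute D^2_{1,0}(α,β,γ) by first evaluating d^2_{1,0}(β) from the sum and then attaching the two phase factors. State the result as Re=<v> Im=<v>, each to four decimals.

Re=0.4906 Im=-0.2248

Split into d^2_{1,0}(β=1.0316) × two z-phases.
Half-angle: c=0.869898, s=0.493231. N=√(6·1·2·2)=4.898979
Admissible k: 0..1 (factorial args all ≥0)
  k=0: (−1)^1·4.8990/(2)·0.8699^3·0.4932^1 = -0.795301
  k=1: (−1)^2·4.8990/(2)·0.8699^1·0.4932^3 = +0.255679
d^2_{1,0}(1.0316) = -0.795301 +0.255679 = -0.539622
Attach z-rotation phases: D = e^{-i(1)(3.5712)}·(-0.539622)·e^{-i(0)(4.1233)} = +0.490586-0.224760i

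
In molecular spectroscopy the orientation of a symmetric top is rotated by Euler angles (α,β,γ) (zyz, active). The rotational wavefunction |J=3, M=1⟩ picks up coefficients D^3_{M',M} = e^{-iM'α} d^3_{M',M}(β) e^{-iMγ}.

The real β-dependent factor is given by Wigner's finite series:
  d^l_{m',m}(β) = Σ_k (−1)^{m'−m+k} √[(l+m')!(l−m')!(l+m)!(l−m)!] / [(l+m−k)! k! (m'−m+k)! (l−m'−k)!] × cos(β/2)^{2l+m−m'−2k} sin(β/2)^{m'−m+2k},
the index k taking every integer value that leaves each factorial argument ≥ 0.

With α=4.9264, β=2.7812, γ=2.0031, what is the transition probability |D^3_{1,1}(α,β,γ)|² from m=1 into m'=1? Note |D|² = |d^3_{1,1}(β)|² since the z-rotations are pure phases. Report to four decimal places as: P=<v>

First d^3_{1,1}(β=2.7812), then the phase factors e^{-i(1)α} and e^{-i(1)γ}:
With c≡cos(β/2)=0.179223 and s≡sin(β/2)=0.983809, N=[24·2·24·2]^{1/2}=48.000000
The bounds max(0,m−m')=0 and min(l+m,l−m')=2 give 3 terms
  k=0: (−1)^0·48.0000/(48)·0.1792^6·0.9838^0 = +0.000033
  k=1: (−1)^1·48.0000/(6)·0.1792^4·0.9838^2 = -0.007989
  k=2: (−1)^2·48.0000/(8)·0.1792^2·0.9838^4 = +0.180543
d^3_{1,1}(2.7812) = +0.000033 -0.007989 +0.180543 = +0.172587
|D^3_{1,1}|² = |d^3_{1,1}(β)|² = (+0.172587)² = 0.029786 (the z-rotation phases have unit modulus)

P=0.0298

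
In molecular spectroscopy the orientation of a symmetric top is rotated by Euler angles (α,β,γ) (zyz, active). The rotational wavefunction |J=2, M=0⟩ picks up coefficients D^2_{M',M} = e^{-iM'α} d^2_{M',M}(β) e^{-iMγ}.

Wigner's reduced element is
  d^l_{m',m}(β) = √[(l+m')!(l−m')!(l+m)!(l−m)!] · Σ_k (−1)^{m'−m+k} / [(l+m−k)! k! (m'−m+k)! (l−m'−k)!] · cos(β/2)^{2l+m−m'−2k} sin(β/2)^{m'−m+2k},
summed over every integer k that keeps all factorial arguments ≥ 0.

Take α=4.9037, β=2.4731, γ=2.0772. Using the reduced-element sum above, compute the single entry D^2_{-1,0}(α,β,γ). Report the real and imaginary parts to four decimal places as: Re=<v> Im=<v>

Split into d^2_{-1,0}(β=2.4731) × two z-phases.
Half-angle: c=0.328057, s=0.944658. N=√(1·6·2·2)=4.898979
k: max(0,(0)−(-1))=1 … min(2+(0),2−(-1))=2
  k=1: (−1)^0·4.8990/(2)·0.3281^3·0.9447^1 = +0.081696
  k=2: (−1)^1·4.8990/(2)·0.3281^1·0.9447^3 = -0.677406
d^2_{-1,0}(2.4731) = +0.081696 -0.677406 = -0.595710
Attach z-rotation phases: D = e^{-i(-1)(4.9037)}·(-0.595710)·e^{-i(0)(2.0772)} = -0.113272+0.584842i

Re=-0.1133 Im=0.5848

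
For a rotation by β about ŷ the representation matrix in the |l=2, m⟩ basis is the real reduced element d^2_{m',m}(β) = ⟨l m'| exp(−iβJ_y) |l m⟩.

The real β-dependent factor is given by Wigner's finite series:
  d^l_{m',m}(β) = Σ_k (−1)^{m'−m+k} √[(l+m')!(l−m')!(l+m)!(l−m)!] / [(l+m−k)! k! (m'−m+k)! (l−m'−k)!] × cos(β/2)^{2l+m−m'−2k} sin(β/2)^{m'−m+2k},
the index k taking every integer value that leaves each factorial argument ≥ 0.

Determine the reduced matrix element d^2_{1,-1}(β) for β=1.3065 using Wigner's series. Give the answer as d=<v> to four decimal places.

d=0.5624

d^2_{1,-1}(β=1.3065) via Wigner's sum:
Half-angle: c=0.794113, s=0.607770. N=√(6·1·1·6)=6.000000
k∈{0,1} keeps every argument non-negative
  k=0: (−1)^2·6.0000/(2)·0.7941^2·0.6078^2 = +0.698819
  k=1: (−1)^3·6.0000/(6)·0.7941^0·0.6078^4 = -0.136445
d^2_{1,-1}(1.3065) = +0.698819 -0.136445 = +0.562374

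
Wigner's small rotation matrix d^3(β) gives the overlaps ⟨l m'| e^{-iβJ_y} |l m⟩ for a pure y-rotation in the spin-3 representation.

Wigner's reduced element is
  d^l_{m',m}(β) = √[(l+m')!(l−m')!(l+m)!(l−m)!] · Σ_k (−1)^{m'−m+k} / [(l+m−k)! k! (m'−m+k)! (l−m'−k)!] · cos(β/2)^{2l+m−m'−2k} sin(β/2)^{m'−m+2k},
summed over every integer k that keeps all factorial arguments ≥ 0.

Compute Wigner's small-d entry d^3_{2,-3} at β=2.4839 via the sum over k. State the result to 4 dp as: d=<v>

d=-0.6007

d^3_{2,-3}(β=2.4839) via Wigner's sum:
With c≡cos(β/2)=0.322951 and s≡sin(β/2)=0.946416, N=[120·1·1·720]^{1/2}=293.938769
The bounds max(0,m−m')=0 and min(l+m,l−m')=0 give 1 term
  k=0: (−1)^5·293.9388/(120)·0.3230^1·0.9464^5 = -0.600651
d^3_{2,-3}(2.4839) = -0.600651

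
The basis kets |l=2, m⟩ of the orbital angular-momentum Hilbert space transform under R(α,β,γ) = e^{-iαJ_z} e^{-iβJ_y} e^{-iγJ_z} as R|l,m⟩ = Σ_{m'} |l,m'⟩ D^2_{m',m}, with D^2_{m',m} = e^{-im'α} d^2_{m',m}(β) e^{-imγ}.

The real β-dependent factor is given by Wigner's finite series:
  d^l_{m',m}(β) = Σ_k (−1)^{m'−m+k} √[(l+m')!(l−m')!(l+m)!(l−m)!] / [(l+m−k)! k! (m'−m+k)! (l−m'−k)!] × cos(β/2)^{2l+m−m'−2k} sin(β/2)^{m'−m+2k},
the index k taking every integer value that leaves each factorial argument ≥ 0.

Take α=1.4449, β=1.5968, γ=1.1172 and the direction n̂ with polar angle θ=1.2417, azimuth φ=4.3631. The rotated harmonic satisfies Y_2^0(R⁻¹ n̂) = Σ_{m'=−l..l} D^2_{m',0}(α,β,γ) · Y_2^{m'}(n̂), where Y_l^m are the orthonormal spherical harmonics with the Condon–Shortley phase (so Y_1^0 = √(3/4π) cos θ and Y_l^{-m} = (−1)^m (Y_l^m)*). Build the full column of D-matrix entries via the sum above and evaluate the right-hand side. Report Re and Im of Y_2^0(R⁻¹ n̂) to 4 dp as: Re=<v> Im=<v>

Re=0.5046 Im=0.0000

Need the full column D^2_{m',0} for m'=−2..2 at α=1.4449, β=1.5968, γ=1.1172.
cos(β/2)=0.697854, sin(β/2)=0.716240
d^2_{-2,0}: single k=2 term ⇒ +0.611958;  D = -0.592662+0.152464i
d^2_{-1,0}: k∈[1..2] ⇒ +0.596249 -0.628082 = -0.031834;  D = -0.003997-0.031582i
d^2_{0,0}: k∈[0..2] ⇒ +0.237169 -0.999324 +0.263169 = -0.498986;  D = -0.498986+0.000000i
d^2_{1,0}: k∈[0..1] ⇒ -0.596249 +0.628082 = +0.031834;  D = +0.003997-0.031582i
d^2_{2,0}: single k=0 term ⇒ +0.611958;  D = -0.592662-0.152464i
Y_2^{m'}(θ=1.2417,φ=4.3631) and Σ D·Y over m':
  (-0.5927+0.1525i)·(-0.2649-0.2225i)  (-0.0040-0.0316i)·(-0.0809+0.2220i)  (-0.4990+0.0000i)·(-0.2166+0.0000i)  (+0.0040-0.0316i)·(+0.0809+0.2220i)  (-0.5927-0.1525i)·(-0.2649+0.2225i)
Y_2^0(R⁻¹ n̂) = +0.504559+0.000000i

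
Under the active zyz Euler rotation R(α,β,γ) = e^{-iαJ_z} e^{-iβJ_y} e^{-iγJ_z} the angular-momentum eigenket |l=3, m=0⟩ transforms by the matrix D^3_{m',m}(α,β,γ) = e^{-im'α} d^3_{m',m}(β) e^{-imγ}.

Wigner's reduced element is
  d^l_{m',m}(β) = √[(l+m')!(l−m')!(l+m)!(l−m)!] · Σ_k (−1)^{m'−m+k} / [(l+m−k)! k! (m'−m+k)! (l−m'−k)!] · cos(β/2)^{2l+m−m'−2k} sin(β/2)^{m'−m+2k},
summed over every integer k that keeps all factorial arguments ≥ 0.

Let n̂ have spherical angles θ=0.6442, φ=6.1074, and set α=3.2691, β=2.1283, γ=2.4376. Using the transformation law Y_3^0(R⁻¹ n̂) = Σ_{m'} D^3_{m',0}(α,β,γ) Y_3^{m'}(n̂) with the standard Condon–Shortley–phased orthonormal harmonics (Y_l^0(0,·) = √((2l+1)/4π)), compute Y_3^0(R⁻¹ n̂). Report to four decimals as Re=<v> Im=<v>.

Need the full column D^3_{m',0} for m'=−3..3 at α=3.2691, β=2.1283, γ=2.4376.
cos(β/2)=0.485248, sin(β/2)=0.874377
d^3_{-3,0}: single k=3 term ⇒ +0.341587;  D = -0.316899-0.127501i
d^3_{-2,0}: k∈[2..3] ⇒ +0.232173 -0.753845 = -0.521672;  D = -0.504801-0.131597i
d^3_{-1,0}: k∈[1..3] ⇒ +0.081490 -0.793776 +0.859107 = +0.146821;  D = -0.145629-0.018670i
d^3_{0,0}: k∈[0..3] ⇒ +0.013055 -0.381499 +1.238693 -0.446881 = +0.423369;  D = +0.423369+0.000000i
d^3_{1,0}: k∈[0..2] ⇒ -0.081490 +0.793776 -0.859107 = -0.146821;  D = +0.145629-0.018670i
d^3_{2,0}: k∈[0..1] ⇒ +0.232173 -0.753845 = -0.521672;  D = -0.504801+0.131597i
d^3_{3,0}: single k=0 term ⇒ -0.341587;  D = +0.316899-0.127501i
Y_3^{m'}(θ=0.6442,φ=6.1074) and Σ D·Y over m':
  (-0.3169-0.1275i)·(+0.0781+0.0455i)  (-0.5048-0.1316i)·(+0.2767+0.1015i)  (-0.1456-0.0187i)·(+0.4198+0.0746i)  (+0.4234+0.0000i)·(+0.0587+0.0000i)  (+0.1456-0.0187i)·(-0.4198+0.0746i)  (-0.5048+0.1316i)·(+0.2767-0.1015i)  (+0.3169-0.1275i)·(-0.0781+0.0455i)
Y_3^0(R⁻¹ n̂) = -0.385178+0.000000i

Re=-0.3852 Im=0.0000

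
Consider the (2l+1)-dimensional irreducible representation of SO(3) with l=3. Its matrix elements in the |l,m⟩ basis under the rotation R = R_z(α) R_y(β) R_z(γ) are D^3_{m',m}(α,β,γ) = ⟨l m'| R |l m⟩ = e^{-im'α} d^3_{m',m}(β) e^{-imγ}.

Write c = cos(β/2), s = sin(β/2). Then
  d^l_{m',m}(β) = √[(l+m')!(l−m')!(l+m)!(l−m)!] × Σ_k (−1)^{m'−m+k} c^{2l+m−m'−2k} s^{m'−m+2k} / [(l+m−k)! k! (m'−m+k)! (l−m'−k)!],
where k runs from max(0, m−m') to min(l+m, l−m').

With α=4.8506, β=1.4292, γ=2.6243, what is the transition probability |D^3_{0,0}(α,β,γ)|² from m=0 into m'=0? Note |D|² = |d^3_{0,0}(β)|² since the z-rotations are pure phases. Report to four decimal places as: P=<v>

First d^3_{0,0}(β=1.4292), then the phase factors e^{-i(0)α} and e^{-i(0)γ}:
c=cos(1.4292/2)=0.755355, s=sin(1.4292/2)=0.655315; N=√[6·6·6·6]=36.000000
k∈{0,1,2,3} keeps every argument non-negative
  k=0: (−1)^0·36.0000/(36)·0.7554^6·0.6553^0 = +0.185741
  k=1: (−1)^1·36.0000/(4)·0.7554^4·0.6553^2 = -1.258197
  k=2: (−1)^2·36.0000/(4)·0.7554^2·0.6553^4 = +0.946992
  k=3: (−1)^3·36.0000/(36)·0.7554^0·0.6553^6 = -0.079196
d^3_{0,0}(1.4292) = +0.185741 -1.258197 +0.946992 -0.079196 = -0.204659
|D^3_{0,0}|² = |d^3_{0,0}(β)|² = (-0.204659)² = 0.041885 (the z-rotation phases have unit modulus)

P=0.0419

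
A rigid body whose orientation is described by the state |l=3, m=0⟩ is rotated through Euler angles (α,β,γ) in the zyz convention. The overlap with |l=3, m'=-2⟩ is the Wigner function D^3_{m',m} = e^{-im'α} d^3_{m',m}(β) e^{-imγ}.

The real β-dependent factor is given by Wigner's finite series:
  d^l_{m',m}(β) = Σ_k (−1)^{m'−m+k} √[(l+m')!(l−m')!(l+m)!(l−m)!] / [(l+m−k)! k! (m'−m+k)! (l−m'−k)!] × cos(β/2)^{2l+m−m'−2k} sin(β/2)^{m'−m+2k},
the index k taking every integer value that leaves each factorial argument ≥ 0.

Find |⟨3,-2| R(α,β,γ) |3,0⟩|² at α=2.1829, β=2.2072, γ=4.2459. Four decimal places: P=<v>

Split into d^3_{-2,0}(β=2.2072) × two z-phases.
c=cos(2.2072/2)=0.450385, s=sin(2.2072/2)=0.892835; N=√[1·120·6·6]=65.726707
k: max(0,(0)−(-2))=2 … min(3+(0),3−(-2))=3
  k=2: (−1)^0·65.7267/(12)·0.4504^4·0.8928^2 = +0.179654
  k=3: (−1)^1·65.7267/(12)·0.4504^2·0.8928^4 = -0.706012
d^3_{-2,0}(2.2072) = +0.179654 -0.706012 = -0.526358
|D^3_{-2,0}|² = |d^3_{-2,0}(β)|² = (-0.526358)² = 0.277052 (the z-rotation phases have unit modulus)

P=0.2771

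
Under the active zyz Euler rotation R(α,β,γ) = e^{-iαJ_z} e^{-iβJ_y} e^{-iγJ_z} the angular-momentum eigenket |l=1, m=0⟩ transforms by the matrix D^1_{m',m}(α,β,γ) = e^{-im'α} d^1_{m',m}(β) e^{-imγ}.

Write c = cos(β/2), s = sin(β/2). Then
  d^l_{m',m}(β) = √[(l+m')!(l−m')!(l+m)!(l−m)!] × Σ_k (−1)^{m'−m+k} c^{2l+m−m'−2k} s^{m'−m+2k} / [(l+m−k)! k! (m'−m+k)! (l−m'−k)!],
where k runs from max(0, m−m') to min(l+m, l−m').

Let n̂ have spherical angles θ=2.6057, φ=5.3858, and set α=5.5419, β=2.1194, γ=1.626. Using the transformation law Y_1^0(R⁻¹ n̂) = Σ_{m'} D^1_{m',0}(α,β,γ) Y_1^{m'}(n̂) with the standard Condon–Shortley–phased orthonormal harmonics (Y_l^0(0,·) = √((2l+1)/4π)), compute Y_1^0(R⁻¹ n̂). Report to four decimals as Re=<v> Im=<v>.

Need the full column D^1_{m',0} for m'=−1..1 at α=5.5419, β=2.1194, γ=1.626.
cos(β/2)=0.489134, sin(β/2)=0.872209
d^1_{-1,0}: single k=1 term ⇒ +0.603341;  D = +0.445025-0.407398i
d^1_{0,0}: k∈[0..1] ⇒ +0.239252 -0.760748 = -0.521496;  D = -0.521496+0.000000i
d^1_{1,0}: single k=0 term ⇒ -0.603341;  D = -0.445025-0.407398i
Y_1^{m'}(θ=2.6057,φ=5.3858) and Σ D·Y over m':
  (+0.4450-0.4074i)·(+0.1100+0.1379i)  (-0.5215+0.0000i)·(-0.4201+0.0000i)  (-0.4450-0.4074i)·(-0.1100+0.1379i)
Y_1^0(R⁻¹ n̂) = +0.429370+0.000000i

Re=0.4294 Im=0.0000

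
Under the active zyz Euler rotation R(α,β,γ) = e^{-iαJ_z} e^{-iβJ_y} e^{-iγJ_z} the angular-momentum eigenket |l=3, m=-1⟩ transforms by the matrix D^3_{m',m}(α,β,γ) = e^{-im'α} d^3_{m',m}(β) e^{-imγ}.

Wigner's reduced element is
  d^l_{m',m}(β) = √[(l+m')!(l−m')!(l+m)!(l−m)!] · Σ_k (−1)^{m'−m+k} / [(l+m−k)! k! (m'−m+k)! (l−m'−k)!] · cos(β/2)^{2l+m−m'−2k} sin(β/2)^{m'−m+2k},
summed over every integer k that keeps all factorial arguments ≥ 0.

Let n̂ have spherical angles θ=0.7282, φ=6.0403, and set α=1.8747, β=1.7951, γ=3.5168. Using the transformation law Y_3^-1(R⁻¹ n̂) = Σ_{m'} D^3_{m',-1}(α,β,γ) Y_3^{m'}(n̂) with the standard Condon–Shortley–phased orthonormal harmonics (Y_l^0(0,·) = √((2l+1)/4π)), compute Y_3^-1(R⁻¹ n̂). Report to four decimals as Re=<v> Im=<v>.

Re=0.0702 Im=-0.0251

Need the full column D^3_{m',-1} for m'=−3..3 at α=1.8747, β=1.7951, γ=3.5168.
cos(β/2)=0.623527, sin(β/2)=0.781802
d^3_{-3,-1}: single k=2 term ⇒ +0.357817;  D = -0.343496+0.100217i
d^3_{-2,-1}: k∈[1..2] ⇒ +0.233010 -0.732632 = -0.499623;  D = -0.277049-0.415772i
d^3_{-1,-1}: k∈[0..2] ⇒ +0.058767 -0.739103 +0.871462 = +0.191126;  D = +0.120046-0.148721i
d^3_{0,-1}: k∈[0..2] ⇒ -0.255249 +1.203838 -0.630854 = +0.317734;  D = -0.295630-0.116439i
d^3_{1,-1}: k∈[0..2] ⇒ +0.554327 -1.161949 +0.228339 = -0.379283;  D = +0.027021-0.378320i
d^3_{2,-1}: k∈[0..1] ⇒ -0.732632 +0.575888 = -0.156744;  D = -0.152523+0.036131i
d^3_{3,-1}: single k=0 term ⇒ +0.562526;  D = -0.287526-0.483492i
Y_3^{m'}(θ=0.7282,φ=6.0403) and Σ D·Y over m':
  (-0.3435+0.1002i)·(+0.0918+0.0819i)  (-0.2770-0.4158i)·(+0.2988+0.1577i)  (+0.1200-0.1487i)·(+0.3727+0.0924i)  (-0.2956-0.1164i)·(-0.0598+0.0000i)  (+0.0270-0.3783i)·(-0.3727+0.0924i)  (-0.1525+0.0361i)·(+0.2988-0.1577i)  (-0.2875-0.4835i)·(-0.0918+0.0819i)
Y_3^-1(R⁻¹ n̂) = +0.070214-0.025063i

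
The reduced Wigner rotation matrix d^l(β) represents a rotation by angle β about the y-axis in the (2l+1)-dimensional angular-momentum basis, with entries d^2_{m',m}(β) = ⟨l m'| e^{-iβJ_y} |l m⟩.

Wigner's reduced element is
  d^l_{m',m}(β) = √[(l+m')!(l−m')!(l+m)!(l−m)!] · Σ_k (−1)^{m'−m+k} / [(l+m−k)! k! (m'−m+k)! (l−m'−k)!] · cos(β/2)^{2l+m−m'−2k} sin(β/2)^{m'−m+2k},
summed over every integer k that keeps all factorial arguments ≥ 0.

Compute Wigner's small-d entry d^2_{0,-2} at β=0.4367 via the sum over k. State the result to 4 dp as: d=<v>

d=0.1095

d^2_{0,-2}(β=0.4367) via Wigner's sum:
With c≡cos(β/2)=0.976256 and s≡sin(β/2)=0.216619, N=[2·2·1·24]^{1/2}=9.797959
The bounds max(0,m−m')=0 and min(l+m,l−m')=0 give 1 term
  k=0: (−1)^2·9.7980/(4)·0.9763^2·0.2166^2 = +0.109546
d^2_{0,-2}(0.4367) = +0.109546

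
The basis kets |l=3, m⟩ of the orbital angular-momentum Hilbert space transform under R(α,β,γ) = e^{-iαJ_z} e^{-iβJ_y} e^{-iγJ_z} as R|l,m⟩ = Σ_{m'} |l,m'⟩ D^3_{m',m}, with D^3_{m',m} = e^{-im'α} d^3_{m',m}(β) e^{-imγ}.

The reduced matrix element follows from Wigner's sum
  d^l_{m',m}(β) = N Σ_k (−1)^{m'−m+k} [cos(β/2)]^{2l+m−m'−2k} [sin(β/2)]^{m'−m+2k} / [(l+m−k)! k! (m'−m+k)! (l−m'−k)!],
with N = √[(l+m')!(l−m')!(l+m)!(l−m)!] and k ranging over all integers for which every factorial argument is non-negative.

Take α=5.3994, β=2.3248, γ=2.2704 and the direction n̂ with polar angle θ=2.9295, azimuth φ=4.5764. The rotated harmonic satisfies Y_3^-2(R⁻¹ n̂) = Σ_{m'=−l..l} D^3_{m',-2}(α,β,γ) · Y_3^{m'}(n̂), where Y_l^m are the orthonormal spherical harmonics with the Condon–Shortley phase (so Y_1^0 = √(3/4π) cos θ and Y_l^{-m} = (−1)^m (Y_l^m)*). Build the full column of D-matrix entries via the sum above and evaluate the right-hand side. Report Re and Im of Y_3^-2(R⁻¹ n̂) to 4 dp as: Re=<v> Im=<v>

Re=0.1000 Im=-0.3013

Need the full column D^3_{m',-2} for m'=−3..3 at α=5.3994, β=2.3248, γ=2.2704.
cos(β/2)=0.397138, sin(β/2)=0.917759
d^3_{-3,-2}: single k=1 term ⇒ +0.022208;  D = -0.006957+0.021090i
d^3_{-2,-2}: k∈[0..1] ⇒ +0.003923 -0.104759 = -0.100836;  D = +0.094072-0.036310i
d^3_{-1,-2}: k∈[0..1] ⇒ -0.028671 +0.306225 = +0.277554;  D = -0.241496-0.136807i
d^3_{0,-2}: k∈[0..1] ⇒ +0.114758 -0.612855 = -0.498097;  D = +0.085049+0.490782i
d^3_{1,-2}: k∈[0..1] ⇒ -0.306225 +0.817682 = +0.511457;  D = +0.334236-0.387137i
d^3_{2,-2}: k∈[0..1] ⇒ +0.559458 -0.597546 = -0.038088;  D = -0.038076-0.000959i
d^3_{3,-2}: single k=0 term ⇒ -0.633374;  D = -0.389245-0.499651i
Y_3^{m'}(θ=2.9295,φ=4.5764) and Σ D·Y over m':
  (-0.0070+0.0211i)·(+0.0015-0.0036i)  (+0.0941-0.0363i)·(+0.0426+0.0119i)  (-0.2415-0.1368i)·(-0.0348+0.2547i)  (+0.0850+0.4908i)·(-0.6488+0.0000i)  (+0.3342-0.3871i)·(+0.0348+0.2547i)  (-0.0381-0.0010i)·(+0.0426-0.0119i)  (-0.3892-0.4997i)·(-0.0015-0.0036i)
Y_3^-2(R⁻¹ n̂) = +0.100010-0.301322i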